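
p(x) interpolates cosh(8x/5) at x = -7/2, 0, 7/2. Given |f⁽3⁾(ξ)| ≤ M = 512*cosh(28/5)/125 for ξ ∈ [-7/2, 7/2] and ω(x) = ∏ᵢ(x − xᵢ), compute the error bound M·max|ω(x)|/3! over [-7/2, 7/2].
21952*sqrt(3)*cosh(28/5)/3375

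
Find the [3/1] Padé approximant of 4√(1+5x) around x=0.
(-125*x**3/16 + 75*x**2/4 + 45*x/2 + 4)/(25*x/8 + 1)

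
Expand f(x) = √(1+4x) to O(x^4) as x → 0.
1 + 2*x - 2*x**2 + 4*x**3 + O(x**4)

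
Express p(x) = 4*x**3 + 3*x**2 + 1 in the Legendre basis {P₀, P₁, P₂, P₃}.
(2)P₀ + (12/5)P₁ + (2)P₂ + (8/5)P₃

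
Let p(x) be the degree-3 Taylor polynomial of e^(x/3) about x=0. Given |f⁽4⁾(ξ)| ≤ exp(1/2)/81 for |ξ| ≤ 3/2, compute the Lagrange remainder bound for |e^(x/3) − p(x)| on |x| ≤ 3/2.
exp(1/2)/384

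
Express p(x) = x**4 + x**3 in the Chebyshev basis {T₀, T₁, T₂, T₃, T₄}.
(3/8)T₀ + (3/4)T₁ + (1/2)T₂ + (1/4)T₃ + (1/8)T₄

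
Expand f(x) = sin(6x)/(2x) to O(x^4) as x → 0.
3 - 18*x**2 + O(x**4)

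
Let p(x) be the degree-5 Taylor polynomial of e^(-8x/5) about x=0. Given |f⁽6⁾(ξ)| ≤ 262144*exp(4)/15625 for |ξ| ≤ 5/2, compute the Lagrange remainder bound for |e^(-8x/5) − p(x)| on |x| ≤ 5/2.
256*exp(4)/45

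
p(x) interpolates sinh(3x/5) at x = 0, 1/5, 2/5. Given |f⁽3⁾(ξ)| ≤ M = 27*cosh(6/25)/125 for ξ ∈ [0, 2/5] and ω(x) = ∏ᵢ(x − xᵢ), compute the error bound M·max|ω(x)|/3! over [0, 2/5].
sqrt(3)*cosh(6/25)/15625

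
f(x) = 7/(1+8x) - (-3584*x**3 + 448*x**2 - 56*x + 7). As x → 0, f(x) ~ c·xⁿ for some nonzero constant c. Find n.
4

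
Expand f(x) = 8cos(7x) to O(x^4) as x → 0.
8 - 196*x**2 + O(x**4)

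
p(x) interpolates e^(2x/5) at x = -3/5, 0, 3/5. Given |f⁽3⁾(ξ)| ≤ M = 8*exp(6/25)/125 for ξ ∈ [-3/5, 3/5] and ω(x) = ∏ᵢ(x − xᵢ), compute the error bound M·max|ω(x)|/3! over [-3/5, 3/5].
8*sqrt(3)*exp(6/25)/15625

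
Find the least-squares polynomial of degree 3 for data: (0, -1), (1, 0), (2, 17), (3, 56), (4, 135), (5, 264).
-11/9 + (-62/189)x + (19/63)x² + (56/27)x³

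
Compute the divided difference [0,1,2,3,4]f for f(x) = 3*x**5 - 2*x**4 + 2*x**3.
28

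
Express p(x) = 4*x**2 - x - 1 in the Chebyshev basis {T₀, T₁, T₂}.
T₀ - T₁ + (2)T₂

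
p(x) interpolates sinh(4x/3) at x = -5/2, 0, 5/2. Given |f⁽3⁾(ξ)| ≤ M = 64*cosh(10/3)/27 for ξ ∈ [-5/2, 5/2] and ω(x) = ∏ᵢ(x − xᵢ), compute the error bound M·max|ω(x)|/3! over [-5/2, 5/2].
1000*sqrt(3)*cosh(10/3)/729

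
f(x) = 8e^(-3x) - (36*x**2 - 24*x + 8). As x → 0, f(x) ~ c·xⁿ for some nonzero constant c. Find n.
3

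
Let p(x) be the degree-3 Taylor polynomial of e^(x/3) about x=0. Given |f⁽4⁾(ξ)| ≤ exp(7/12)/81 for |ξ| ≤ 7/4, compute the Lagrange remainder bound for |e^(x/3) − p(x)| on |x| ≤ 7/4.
2401*exp(7/12)/497664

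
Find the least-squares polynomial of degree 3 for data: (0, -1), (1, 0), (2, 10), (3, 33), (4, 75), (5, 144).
-8/7 + (-2/7)x + (6/7)x² + x³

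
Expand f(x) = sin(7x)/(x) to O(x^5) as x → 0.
7 - 343*x**2/6 + 16807*x**4/120 + O(x**5)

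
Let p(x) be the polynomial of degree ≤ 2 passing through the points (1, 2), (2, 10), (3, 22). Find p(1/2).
-1/2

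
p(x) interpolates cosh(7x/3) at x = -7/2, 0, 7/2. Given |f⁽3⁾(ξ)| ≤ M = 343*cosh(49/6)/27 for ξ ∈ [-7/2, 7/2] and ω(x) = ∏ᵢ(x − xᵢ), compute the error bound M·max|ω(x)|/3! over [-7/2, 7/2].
117649*sqrt(3)*cosh(49/6)/5832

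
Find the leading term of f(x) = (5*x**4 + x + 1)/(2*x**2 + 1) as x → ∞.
5*x**2/2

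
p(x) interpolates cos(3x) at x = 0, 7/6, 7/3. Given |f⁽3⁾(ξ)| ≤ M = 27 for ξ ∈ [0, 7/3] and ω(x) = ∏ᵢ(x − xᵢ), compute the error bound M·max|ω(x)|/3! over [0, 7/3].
343*sqrt(3)/216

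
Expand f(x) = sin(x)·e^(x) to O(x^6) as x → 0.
x + x**2 + x**3/3 - x**5/30 + O(x**6)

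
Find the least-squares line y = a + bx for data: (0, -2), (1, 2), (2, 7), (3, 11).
a = -21/10, b = 22/5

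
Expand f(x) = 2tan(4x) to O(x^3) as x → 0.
8*x + O(x**3)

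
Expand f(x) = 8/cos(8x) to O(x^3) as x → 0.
8 + 256*x**2 + O(x**3)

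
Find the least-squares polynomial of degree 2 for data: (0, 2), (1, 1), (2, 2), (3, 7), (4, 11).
9/5 + (-8/5)x + x²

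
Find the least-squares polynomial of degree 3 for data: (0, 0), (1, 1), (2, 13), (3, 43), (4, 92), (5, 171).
-5/63 + (-68/27)x + (353/126)x² + (49/54)x³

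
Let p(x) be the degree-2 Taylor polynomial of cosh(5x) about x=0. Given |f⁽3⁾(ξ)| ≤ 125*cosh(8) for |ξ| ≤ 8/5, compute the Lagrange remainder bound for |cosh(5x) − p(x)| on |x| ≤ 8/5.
256*cosh(8)/3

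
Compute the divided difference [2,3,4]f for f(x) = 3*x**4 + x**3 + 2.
174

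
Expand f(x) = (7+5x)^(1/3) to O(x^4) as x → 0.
7**(1/3) + 5*7**(1/3)*x/21 - 25*7**(1/3)*x**2/441 + 625*7**(1/3)*x**3/27783 + O(x**4)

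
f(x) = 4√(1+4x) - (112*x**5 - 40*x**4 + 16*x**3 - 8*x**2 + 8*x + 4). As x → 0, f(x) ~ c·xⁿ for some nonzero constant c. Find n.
6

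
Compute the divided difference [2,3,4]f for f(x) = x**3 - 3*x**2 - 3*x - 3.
6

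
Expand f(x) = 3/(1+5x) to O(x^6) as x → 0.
3 - 15*x + 75*x**2 - 375*x**3 + 1875*x**4 - 9375*x**5 + O(x**6)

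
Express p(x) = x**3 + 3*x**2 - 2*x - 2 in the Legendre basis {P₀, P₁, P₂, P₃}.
-P₀ + (-7/5)P₁ + (2)P₂ + (2/5)P₃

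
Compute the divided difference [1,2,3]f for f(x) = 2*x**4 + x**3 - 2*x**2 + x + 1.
54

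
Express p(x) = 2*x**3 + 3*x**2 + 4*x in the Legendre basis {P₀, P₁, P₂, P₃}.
P₀ + (26/5)P₁ + (2)P₂ + (4/5)P₃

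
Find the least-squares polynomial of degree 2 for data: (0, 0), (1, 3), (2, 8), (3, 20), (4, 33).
2/35 + (41/70)x + (27/14)x²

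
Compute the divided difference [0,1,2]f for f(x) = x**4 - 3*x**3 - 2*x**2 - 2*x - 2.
-4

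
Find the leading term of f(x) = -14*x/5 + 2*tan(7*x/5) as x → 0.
686*x**3/375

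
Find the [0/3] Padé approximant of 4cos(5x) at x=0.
4/(25*x**2/2 + 1)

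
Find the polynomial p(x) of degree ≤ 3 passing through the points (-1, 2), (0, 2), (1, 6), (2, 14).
2*x**2 + 2*x + 2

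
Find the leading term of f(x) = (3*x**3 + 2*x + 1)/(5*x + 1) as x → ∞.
3*x**2/5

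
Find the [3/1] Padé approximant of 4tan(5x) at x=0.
500*x**3/3 + 20*x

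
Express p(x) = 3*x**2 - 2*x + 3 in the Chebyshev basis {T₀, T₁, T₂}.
(9/2)T₀ + (-2)T₁ + (3/2)T₂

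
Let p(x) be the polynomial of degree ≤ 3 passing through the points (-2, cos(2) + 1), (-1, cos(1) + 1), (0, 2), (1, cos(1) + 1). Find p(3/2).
-19/16 - 5*cos(2)/16 + 7*cos(1)/2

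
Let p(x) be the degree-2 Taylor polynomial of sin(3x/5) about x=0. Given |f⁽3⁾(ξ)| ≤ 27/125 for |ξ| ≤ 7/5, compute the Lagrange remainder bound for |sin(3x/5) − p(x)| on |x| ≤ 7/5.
3087/31250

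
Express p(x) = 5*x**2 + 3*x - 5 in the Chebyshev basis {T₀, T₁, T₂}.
(-5/2)T₀ + (3)T₁ + (5/2)T₂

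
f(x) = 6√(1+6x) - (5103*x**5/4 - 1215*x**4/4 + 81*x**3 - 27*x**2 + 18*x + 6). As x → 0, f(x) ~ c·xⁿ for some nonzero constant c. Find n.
6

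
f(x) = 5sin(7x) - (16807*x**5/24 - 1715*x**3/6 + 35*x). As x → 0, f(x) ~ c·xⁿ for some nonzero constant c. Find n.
7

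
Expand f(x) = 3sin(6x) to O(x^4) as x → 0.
18*x - 108*x**3 + O(x**4)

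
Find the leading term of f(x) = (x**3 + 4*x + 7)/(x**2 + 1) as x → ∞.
x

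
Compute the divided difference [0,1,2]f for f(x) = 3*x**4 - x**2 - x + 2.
20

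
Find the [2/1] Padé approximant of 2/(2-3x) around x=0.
1/(1 - 3*x/2)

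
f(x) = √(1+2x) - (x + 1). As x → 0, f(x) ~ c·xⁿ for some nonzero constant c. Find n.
2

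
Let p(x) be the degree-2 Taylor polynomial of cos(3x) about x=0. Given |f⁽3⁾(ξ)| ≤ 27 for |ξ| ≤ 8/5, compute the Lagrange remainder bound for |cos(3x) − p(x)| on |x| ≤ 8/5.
2304/125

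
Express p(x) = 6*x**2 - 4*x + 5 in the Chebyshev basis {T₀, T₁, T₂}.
(8)T₀ + (-4)T₁ + (3)T₂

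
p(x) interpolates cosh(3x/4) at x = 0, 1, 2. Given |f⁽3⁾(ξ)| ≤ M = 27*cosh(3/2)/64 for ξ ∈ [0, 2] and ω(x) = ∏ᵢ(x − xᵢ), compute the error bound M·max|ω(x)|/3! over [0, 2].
sqrt(3)*cosh(3/2)/64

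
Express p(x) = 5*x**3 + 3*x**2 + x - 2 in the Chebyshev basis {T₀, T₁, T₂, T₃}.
(-1/2)T₀ + (19/4)T₁ + (3/2)T₂ + (5/4)T₃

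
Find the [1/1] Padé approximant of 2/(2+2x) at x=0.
1/(x + 1)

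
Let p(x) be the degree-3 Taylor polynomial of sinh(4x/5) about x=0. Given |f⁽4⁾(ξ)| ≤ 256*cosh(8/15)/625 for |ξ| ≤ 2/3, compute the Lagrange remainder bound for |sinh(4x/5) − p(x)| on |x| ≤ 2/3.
512*cosh(8/15)/151875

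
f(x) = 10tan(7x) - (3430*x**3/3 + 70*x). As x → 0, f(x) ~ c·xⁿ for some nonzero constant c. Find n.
5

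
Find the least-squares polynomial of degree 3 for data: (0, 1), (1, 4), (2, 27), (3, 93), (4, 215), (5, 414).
8/7 + (-39/14)x + (29/14)x² + (3)x³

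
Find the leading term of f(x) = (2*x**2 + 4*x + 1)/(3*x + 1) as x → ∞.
2*x/3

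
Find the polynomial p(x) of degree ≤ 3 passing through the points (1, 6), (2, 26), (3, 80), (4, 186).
3*x**3 - x**2 + 2*x + 2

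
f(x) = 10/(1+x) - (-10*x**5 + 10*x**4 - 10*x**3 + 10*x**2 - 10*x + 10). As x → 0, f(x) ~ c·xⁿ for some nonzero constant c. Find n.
6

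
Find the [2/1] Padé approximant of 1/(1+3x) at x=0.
1/(3*x + 1)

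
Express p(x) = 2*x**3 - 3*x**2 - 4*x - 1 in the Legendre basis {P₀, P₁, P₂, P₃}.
(-2)P₀ + (-14/5)P₁ + (-2)P₂ + (4/5)P₃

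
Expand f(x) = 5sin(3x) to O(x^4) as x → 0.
15*x - 45*x**3/2 + O(x**4)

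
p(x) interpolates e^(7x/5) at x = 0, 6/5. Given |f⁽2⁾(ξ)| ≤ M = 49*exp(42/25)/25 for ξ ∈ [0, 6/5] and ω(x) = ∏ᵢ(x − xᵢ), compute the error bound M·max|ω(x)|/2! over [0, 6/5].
441*exp(42/25)/1250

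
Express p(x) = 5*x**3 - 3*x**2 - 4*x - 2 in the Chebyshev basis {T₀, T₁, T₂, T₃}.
(-7/2)T₀ + (-1/4)T₁ + (-3/2)T₂ + (5/4)T₃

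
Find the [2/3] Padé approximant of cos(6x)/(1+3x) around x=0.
(1 - 15*x**2)/(9*x**3 + 3*x**2 + 3*x + 1)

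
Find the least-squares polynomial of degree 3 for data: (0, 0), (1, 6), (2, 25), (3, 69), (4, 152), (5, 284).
1/21 + (214/63)x + (17/42)x² + (37/18)x³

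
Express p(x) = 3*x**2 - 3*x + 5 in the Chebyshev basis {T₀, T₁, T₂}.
(13/2)T₀ + (-3)T₁ + (3/2)T₂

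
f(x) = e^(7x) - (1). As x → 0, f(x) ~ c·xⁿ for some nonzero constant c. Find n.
1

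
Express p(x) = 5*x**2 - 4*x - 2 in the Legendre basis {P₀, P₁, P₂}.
(-1/3)P₀ + (-4)P₁ + (10/3)P₂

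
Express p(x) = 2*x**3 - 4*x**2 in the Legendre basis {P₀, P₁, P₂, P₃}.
(-4/3)P₀ + (6/5)P₁ + (-8/3)P₂ + (4/5)P₃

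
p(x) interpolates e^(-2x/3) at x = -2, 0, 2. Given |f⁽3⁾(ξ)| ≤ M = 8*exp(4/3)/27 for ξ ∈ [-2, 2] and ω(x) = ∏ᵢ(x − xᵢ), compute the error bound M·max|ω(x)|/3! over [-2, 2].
64*sqrt(3)*exp(4/3)/729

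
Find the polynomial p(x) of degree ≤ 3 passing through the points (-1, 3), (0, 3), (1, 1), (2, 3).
x**3 - x**2 - 2*x + 3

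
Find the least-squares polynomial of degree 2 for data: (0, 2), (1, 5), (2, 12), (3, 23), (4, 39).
73/35 + (22/35)x + (15/7)x²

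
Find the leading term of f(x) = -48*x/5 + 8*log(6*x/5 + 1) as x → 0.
-144*x**2/25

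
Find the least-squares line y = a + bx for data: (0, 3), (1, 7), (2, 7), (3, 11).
a = 17/5, b = 12/5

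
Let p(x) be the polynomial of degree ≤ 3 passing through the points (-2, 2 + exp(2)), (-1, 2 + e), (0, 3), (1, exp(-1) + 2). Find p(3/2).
(35 + e*(-5*exp(2) - 3 + 21*e))*exp(-1)/16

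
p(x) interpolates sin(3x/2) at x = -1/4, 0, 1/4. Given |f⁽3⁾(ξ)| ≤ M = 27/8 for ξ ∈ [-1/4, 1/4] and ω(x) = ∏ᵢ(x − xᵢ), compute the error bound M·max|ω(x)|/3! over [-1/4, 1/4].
sqrt(3)/512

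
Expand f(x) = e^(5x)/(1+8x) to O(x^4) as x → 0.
1 - 3*x + 73*x**2/2 - 1627*x**3/6 + O(x**4)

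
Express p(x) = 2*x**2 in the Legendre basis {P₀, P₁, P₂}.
(2/3)P₀ + (4/3)P₂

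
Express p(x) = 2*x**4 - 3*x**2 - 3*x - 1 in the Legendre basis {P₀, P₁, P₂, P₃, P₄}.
(-8/5)P₀ + (-3)P₁ + (-6/7)P₂ + (16/35)P₄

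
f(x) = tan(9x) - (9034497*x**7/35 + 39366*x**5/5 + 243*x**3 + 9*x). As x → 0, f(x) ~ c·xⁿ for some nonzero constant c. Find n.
9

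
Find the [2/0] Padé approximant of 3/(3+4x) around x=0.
16*x**2/9 - 4*x/3 + 1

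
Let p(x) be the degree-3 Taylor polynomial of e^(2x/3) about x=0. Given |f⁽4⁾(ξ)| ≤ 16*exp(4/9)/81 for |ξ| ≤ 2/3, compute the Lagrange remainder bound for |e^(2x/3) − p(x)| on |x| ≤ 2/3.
32*exp(4/9)/19683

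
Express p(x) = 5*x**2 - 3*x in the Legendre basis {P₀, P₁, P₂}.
(5/3)P₀ + (-3)P₁ + (10/3)P₂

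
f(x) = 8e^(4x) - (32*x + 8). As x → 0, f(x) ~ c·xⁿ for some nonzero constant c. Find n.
2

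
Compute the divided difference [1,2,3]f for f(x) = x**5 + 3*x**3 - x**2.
107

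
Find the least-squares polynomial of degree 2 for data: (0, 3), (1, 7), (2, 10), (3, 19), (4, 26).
109/35 + (83/35)x + (6/7)x²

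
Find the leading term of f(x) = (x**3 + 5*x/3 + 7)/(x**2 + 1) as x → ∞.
x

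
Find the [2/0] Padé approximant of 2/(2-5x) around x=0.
25*x**2/4 + 5*x/2 + 1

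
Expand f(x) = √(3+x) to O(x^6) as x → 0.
sqrt(3) + sqrt(3)*x/6 - sqrt(3)*x**2/72 + sqrt(3)*x**3/432 - 5*sqrt(3)*x**4/10368 + 7*sqrt(3)*x**5/62208 + O(x**6)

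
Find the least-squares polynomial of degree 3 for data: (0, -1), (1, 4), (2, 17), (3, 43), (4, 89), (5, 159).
-62/63 + (547/189)x + (289/252)x² + (101/108)x³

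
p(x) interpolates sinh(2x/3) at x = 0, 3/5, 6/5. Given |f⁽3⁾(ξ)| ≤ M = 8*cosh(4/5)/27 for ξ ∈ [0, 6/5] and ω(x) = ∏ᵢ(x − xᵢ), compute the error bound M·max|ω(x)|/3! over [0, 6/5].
8*sqrt(3)*cosh(4/5)/3375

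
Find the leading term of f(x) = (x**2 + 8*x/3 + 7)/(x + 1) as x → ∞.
x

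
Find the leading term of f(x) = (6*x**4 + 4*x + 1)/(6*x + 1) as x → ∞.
x**3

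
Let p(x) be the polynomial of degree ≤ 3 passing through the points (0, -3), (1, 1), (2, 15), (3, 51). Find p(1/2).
-3/2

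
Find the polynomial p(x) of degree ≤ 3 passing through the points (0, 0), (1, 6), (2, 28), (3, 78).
2*x**3 + 2*x**2 + 2*x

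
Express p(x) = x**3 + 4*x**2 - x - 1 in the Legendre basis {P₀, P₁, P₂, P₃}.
(1/3)P₀ + (-2/5)P₁ + (8/3)P₂ + (2/5)P₃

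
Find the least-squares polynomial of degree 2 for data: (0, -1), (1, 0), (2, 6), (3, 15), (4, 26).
-46/35 + (23/70)x + (23/14)x²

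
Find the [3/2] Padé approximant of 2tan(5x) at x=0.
(-50*x**3/3 + 10*x)/(1 - 10*x**2)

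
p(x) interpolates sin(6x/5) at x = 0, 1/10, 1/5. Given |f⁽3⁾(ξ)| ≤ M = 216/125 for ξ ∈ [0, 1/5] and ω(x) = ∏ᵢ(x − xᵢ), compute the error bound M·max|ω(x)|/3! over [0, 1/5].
sqrt(3)/15625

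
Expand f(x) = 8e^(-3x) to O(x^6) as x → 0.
8 - 24*x + 36*x**2 - 36*x**3 + 27*x**4 - 81*x**5/5 + O(x**6)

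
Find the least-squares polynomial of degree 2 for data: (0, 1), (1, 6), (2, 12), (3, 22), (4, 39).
8/5 + (6/5)x + (2)x²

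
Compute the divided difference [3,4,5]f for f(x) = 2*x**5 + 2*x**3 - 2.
1344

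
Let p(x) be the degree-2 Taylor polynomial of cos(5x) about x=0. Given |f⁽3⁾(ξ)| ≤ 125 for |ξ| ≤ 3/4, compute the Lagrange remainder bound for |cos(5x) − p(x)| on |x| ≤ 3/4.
1125/128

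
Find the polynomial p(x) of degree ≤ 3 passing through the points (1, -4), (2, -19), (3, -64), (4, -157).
-3*x**3 + 3*x**2 - 3*x - 1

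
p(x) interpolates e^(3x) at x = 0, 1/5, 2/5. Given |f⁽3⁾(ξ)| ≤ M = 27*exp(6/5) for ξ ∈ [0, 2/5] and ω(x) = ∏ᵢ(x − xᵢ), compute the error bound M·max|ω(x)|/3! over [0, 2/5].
sqrt(3)*exp(6/5)/125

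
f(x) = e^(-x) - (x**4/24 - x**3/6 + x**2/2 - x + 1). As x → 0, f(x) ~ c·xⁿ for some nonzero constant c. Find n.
5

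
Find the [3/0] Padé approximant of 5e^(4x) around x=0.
160*x**3/3 + 40*x**2 + 20*x + 5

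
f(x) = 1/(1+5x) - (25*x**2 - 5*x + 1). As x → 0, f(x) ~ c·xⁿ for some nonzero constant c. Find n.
3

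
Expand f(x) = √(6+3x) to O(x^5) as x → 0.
sqrt(6) + sqrt(6)*x/4 - sqrt(6)*x**2/32 + sqrt(6)*x**3/128 - 5*sqrt(6)*x**4/2048 + O(x**5)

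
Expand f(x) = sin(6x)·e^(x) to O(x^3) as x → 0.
6*x + 6*x**2 + O(x**3)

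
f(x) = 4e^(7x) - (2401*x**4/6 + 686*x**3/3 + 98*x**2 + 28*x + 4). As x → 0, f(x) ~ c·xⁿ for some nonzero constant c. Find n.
5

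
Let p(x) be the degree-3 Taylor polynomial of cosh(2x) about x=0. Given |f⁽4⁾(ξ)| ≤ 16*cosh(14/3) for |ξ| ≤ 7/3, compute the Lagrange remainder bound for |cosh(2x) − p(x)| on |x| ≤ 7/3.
4802*cosh(14/3)/243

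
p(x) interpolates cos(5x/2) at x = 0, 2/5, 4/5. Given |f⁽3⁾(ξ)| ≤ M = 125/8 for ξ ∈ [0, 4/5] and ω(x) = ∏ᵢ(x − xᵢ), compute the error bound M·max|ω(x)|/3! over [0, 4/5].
sqrt(3)/27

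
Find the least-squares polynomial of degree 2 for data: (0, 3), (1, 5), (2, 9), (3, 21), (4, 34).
108/35 + (-27/35)x + (15/7)x²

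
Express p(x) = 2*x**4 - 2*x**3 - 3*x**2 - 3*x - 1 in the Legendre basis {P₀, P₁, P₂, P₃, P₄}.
(-8/5)P₀ + (-21/5)P₁ + (-6/7)P₂ + (-4/5)P₃ + (16/35)P₄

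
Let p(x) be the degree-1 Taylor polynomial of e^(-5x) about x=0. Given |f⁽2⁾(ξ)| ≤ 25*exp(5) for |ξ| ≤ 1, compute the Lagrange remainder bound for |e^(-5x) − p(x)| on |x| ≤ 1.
25*exp(5)/2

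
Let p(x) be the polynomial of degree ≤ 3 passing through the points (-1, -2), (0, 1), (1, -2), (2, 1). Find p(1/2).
-1/2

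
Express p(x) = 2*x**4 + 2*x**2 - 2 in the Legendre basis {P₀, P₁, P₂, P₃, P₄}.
(-14/15)P₀ + (52/21)P₂ + (16/35)P₄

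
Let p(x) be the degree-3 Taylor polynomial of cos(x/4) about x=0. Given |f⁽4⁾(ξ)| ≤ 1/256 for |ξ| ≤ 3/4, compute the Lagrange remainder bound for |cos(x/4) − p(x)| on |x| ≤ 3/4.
27/524288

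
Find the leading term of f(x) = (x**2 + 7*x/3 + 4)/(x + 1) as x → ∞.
x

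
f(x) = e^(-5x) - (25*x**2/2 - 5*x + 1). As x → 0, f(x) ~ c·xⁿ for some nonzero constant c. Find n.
3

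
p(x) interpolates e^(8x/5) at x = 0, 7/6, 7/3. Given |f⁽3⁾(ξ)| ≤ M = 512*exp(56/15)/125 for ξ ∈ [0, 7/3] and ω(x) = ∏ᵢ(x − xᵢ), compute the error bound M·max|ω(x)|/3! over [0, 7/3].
21952*sqrt(3)*exp(56/15)/91125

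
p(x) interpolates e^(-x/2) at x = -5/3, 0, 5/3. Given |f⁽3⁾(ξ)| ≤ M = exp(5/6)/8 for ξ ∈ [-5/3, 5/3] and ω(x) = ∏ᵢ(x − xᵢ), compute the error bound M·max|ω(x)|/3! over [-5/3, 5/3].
125*sqrt(3)*exp(5/6)/5832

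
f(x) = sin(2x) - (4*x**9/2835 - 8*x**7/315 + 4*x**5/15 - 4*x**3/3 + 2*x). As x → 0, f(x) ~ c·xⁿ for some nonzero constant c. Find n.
11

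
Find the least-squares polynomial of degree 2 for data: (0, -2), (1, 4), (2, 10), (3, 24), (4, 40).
-8/5 + (12/5)x + (2)x²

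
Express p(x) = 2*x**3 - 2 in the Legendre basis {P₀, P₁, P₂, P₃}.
(-2)P₀ + (6/5)P₁ + (4/5)P₃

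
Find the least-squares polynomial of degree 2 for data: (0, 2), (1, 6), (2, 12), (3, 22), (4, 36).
78/35 + (54/35)x + (12/7)x²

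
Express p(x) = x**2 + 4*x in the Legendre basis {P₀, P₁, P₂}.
(1/3)P₀ + (4)P₁ + (2/3)P₂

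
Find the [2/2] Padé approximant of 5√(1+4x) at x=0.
(25*x**2 + 25*x + 5)/(x**2 + 3*x + 1)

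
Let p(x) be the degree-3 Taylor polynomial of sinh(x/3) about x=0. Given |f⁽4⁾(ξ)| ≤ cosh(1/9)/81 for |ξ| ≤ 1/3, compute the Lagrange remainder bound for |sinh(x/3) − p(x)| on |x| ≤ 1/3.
cosh(1/9)/157464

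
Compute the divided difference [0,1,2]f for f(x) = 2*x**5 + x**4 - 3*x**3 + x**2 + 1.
29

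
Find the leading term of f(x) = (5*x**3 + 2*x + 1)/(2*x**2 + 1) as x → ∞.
5*x/2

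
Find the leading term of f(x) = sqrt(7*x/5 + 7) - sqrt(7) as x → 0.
sqrt(7)*x/10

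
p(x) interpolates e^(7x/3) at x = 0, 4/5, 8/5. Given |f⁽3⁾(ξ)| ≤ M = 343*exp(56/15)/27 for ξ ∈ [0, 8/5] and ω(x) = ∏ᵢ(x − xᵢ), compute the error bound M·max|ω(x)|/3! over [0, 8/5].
21952*sqrt(3)*exp(56/15)/91125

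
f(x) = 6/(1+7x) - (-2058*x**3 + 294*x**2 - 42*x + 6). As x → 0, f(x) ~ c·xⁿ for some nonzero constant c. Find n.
4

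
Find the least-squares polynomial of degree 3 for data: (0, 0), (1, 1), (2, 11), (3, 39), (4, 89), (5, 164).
29/126 + (-419/108)x + (775/252)x² + (23/27)x³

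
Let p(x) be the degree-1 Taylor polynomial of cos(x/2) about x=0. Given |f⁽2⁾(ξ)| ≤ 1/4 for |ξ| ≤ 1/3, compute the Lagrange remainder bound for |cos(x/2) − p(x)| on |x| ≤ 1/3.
1/72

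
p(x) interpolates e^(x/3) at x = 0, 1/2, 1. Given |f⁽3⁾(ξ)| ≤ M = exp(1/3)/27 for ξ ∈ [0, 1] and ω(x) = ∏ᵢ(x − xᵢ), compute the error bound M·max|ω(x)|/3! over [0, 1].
sqrt(3)*exp(1/3)/5832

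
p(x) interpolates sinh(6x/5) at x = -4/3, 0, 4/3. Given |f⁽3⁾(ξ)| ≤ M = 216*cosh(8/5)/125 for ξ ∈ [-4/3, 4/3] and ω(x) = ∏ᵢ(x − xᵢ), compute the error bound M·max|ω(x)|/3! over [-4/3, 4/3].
512*sqrt(3)*cosh(8/5)/3375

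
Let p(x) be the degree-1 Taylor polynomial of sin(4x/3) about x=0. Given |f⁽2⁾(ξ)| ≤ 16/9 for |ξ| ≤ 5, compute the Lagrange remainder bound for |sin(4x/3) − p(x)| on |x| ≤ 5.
200/9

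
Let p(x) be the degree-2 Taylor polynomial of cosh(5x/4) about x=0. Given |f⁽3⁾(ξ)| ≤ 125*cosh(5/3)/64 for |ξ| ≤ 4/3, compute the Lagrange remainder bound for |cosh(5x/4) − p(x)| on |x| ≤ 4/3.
125*cosh(5/3)/162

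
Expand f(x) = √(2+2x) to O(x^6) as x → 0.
sqrt(2) + sqrt(2)*x/2 - sqrt(2)*x**2/8 + sqrt(2)*x**3/16 - 5*sqrt(2)*x**4/128 + 7*sqrt(2)*x**5/256 + O(x**6)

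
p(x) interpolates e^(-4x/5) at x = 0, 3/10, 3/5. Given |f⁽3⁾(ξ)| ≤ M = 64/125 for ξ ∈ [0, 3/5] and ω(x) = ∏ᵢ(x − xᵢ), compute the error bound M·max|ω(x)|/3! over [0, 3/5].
8*sqrt(3)/15625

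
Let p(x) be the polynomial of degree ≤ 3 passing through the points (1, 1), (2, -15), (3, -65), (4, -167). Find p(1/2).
15/8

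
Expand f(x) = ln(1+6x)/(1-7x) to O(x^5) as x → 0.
6*x + 24*x**2 + 240*x**3 + 1356*x**4 + O(x**5)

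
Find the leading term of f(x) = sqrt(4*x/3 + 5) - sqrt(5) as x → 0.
2*sqrt(5)*x/15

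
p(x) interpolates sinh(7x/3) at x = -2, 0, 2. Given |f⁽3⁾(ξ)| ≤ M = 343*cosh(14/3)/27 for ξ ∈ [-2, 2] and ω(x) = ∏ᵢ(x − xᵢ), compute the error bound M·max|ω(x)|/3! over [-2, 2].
2744*sqrt(3)*cosh(14/3)/729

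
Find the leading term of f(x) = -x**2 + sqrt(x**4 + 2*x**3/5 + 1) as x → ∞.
x/5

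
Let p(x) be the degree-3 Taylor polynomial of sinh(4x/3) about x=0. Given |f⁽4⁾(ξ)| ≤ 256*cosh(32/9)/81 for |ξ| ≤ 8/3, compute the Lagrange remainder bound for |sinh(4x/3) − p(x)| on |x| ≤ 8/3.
131072*cosh(32/9)/19683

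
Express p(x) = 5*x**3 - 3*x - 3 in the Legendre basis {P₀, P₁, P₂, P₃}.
(-3)P₀ + (2)P₃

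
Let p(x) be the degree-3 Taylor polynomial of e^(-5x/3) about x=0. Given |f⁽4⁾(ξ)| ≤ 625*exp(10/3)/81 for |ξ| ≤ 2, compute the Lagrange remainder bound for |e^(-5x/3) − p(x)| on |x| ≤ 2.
1250*exp(10/3)/243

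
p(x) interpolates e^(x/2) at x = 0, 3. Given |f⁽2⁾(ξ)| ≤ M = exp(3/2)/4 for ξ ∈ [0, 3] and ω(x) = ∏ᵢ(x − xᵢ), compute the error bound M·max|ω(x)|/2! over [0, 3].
9*exp(3/2)/32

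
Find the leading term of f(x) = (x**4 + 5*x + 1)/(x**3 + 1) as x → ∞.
x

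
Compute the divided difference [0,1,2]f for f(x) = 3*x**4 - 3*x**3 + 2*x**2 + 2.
14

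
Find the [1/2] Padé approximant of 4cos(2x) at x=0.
4/(2*x**2 + 1)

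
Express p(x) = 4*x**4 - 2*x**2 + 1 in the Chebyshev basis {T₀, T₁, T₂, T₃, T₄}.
(3/2)T₀ + T₂ + (1/2)T₄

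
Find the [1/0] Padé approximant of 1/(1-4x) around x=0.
4*x + 1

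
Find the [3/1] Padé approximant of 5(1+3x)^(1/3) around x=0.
(-5*x**3/3 + 5*x**2 + 15*x + 5)/(2*x + 1)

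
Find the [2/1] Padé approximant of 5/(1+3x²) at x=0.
5 - 15*x**2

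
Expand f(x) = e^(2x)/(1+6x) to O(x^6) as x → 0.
1 - 4*x + 26*x**2 - 464*x**3/3 + 2786*x**4/3 - 83576*x**5/15 + O(x**6)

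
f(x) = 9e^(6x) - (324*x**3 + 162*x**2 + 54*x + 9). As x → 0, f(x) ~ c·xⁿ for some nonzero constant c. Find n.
4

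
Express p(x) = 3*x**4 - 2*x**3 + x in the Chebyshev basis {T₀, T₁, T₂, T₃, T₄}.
(9/8)T₀ + (-1/2)T₁ + (3/2)T₂ + (-1/2)T₃ + (3/8)T₄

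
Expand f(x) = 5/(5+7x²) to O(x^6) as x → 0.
1 - 7*x**2/5 + 49*x**4/25 + O(x**6)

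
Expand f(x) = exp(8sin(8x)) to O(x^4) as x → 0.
1 + 64*x + 2048*x**2 + 43008*x**3 + O(x**4)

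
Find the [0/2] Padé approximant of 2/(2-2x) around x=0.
1/(1 - x)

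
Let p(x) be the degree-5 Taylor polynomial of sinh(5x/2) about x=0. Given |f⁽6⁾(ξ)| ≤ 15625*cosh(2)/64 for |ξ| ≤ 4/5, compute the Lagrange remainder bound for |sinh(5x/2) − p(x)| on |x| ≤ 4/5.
4*cosh(2)/45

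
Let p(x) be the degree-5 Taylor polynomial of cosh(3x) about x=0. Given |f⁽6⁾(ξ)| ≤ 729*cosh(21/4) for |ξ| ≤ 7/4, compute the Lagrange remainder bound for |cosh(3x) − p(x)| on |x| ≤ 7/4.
9529569*cosh(21/4)/327680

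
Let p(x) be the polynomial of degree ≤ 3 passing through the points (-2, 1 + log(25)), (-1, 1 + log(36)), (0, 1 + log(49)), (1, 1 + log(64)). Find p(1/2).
-5*log(6)/8 + log(5)/8 + 1 + 15*log(2)/8 + 15*log(7)/8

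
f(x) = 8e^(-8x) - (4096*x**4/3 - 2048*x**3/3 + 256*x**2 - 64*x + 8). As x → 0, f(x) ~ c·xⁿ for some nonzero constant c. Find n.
5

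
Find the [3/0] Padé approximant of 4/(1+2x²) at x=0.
4 - 8*x**2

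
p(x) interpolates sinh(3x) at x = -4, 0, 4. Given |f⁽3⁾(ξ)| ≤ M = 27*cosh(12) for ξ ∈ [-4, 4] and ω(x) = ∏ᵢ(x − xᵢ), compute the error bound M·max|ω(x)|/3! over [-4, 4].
64*sqrt(3)*cosh(12)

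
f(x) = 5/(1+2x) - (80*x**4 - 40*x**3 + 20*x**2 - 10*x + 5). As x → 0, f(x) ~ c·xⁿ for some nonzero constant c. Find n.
5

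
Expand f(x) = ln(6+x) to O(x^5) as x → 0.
log(6) + x/6 - x**2/72 + x**3/648 - x**4/5184 + O(x**5)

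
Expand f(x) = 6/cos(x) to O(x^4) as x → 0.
6 + 3*x**2 + O(x**4)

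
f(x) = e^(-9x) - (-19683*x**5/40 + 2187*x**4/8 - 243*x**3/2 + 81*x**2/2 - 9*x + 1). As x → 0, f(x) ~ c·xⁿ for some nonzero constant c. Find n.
6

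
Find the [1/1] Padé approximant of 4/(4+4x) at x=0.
1/(x + 1)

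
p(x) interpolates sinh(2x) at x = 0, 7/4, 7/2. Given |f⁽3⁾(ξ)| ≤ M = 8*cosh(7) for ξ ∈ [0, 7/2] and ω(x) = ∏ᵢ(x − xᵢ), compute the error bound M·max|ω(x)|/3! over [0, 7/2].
343*sqrt(3)*cosh(7)/216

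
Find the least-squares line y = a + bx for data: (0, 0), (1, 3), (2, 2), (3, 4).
a = 3/5, b = 11/10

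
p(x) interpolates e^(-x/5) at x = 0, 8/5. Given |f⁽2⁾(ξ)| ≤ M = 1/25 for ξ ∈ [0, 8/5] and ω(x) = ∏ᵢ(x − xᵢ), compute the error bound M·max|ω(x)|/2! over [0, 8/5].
8/625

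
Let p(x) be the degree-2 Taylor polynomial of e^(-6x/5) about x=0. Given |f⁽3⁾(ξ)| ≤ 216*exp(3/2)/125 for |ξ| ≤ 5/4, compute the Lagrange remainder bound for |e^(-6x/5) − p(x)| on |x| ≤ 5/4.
9*exp(3/2)/16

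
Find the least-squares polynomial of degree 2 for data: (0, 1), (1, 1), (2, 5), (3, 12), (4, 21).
4/5 + (-9/10)x + (3/2)x²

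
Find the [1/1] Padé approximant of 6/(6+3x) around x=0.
1/(x/2 + 1)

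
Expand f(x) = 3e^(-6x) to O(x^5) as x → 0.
3 - 18*x + 54*x**2 - 108*x**3 + 162*x**4 + O(x**5)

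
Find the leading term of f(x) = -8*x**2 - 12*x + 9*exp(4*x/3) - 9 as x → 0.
32*x**3/9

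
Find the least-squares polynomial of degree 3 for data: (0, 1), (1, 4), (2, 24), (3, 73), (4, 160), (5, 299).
121/126 + (-181/108)x + (731/252)x² + (101/54)x³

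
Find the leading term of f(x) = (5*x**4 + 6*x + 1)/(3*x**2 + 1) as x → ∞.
5*x**2/3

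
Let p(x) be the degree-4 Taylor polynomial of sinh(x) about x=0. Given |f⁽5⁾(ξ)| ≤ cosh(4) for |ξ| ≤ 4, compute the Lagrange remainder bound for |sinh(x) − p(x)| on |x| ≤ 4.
128*cosh(4)/15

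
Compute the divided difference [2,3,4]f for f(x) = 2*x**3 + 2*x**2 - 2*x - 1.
20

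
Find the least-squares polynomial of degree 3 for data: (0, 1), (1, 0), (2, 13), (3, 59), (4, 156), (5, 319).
143/126 + (-353/108)x + (-293/252)x² + (157/54)x³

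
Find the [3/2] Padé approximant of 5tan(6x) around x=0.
(-72*x**3 + 30*x)/(1 - 72*x**2/5)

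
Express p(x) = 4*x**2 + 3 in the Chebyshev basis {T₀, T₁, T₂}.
(5)T₀ + (2)T₂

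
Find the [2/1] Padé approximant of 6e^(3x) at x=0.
(9*x**2 + 12*x + 6)/(1 - x)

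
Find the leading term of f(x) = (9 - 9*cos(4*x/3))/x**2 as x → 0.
8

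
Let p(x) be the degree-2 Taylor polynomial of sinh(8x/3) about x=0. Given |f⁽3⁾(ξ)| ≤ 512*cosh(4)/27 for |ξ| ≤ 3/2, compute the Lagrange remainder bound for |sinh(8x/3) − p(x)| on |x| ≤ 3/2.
32*cosh(4)/3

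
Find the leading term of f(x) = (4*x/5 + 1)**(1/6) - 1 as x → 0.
2*x/15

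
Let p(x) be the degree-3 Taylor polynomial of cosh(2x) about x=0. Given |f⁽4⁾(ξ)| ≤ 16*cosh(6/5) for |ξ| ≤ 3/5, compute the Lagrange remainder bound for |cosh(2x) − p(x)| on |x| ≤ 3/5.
54*cosh(6/5)/625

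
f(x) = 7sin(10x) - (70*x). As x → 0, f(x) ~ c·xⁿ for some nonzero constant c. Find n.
3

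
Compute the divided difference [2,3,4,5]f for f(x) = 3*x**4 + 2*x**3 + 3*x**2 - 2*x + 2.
44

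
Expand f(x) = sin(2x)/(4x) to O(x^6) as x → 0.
1/2 - x**2/3 + x**4/15 + O(x**6)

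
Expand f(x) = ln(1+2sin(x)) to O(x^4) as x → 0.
2*x - 2*x**2 + 7*x**3/3 + O(x**4)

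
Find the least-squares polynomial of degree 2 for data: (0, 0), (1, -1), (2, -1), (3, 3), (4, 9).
6/35 + (-103/35)x + (9/7)x²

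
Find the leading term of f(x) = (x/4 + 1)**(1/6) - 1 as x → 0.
x/24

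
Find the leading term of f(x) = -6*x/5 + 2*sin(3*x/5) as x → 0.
-9*x**3/125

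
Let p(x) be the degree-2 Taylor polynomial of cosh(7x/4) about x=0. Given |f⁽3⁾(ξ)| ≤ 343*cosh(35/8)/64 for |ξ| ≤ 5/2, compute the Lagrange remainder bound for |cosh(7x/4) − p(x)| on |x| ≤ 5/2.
42875*cosh(35/8)/3072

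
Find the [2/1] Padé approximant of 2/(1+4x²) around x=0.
2 - 8*x**2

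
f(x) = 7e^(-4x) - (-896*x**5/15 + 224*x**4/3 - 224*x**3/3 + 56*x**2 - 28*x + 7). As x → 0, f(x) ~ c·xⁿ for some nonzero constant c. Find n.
6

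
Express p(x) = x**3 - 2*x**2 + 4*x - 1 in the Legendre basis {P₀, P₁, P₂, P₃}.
(-5/3)P₀ + (23/5)P₁ + (-4/3)P₂ + (2/5)P₃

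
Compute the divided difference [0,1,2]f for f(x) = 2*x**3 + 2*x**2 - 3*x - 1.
8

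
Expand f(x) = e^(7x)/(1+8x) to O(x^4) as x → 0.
1 - x + 65*x**2/2 - 1217*x**3/6 + O(x**4)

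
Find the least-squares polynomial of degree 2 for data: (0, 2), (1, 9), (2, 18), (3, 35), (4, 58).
88/35 + (83/35)x + (20/7)x²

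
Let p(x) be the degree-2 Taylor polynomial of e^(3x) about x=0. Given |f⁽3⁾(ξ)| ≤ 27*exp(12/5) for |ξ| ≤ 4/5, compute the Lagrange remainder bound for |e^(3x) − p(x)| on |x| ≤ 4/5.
288*exp(12/5)/125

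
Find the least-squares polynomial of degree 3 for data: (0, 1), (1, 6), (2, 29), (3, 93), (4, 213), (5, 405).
9/7 + (-37/42)x + (7/4)x² + (35/12)x³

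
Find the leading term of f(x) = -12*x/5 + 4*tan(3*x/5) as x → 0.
36*x**3/125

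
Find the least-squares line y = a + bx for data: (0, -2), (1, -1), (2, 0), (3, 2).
a = -11/5, b = 13/10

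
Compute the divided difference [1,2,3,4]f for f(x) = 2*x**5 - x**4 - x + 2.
120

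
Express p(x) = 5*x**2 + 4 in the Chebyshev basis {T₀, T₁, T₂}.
(13/2)T₀ + (5/2)T₂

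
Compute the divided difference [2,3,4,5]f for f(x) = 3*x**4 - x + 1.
42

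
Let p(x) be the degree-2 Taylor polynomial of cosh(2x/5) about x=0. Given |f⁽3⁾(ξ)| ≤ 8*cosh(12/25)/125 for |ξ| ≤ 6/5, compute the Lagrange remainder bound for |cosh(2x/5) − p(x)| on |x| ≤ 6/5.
288*cosh(12/25)/15625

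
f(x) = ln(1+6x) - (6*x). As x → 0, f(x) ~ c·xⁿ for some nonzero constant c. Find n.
2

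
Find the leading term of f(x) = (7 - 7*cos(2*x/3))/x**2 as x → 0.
14/9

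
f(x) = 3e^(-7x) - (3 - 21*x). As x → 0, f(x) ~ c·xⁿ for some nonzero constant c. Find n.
2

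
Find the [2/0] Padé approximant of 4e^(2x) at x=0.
8*x**2 + 8*x + 4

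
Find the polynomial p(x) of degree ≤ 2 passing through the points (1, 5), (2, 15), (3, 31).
3*x**2 + x + 1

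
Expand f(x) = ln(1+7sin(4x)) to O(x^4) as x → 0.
28*x - 392*x**2 + 21728*x**3/3 + O(x**4)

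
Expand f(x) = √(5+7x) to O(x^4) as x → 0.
sqrt(5) + 7*sqrt(5)*x/10 - 49*sqrt(5)*x**2/200 + 343*sqrt(5)*x**3/2000 + O(x**4)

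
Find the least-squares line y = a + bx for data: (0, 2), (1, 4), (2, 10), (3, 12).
a = 8/5, b = 18/5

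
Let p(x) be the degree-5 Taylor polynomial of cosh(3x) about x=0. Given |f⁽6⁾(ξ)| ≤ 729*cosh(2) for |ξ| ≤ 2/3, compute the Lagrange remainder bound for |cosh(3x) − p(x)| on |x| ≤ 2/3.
4*cosh(2)/45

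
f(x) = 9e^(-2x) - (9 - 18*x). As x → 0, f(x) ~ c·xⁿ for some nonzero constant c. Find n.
2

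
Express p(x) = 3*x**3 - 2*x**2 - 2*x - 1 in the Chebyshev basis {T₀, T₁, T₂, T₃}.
(-2)T₀ + (1/4)T₁ - T₂ + (3/4)T₃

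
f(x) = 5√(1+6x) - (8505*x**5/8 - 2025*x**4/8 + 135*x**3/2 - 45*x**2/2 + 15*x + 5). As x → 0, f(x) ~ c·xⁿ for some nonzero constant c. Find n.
6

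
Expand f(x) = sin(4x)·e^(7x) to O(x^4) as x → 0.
4*x + 28*x**2 + 262*x**3/3 + O(x**4)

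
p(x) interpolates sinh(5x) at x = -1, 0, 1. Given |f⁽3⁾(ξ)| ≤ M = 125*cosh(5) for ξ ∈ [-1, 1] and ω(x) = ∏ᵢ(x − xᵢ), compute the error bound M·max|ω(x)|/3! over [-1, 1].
125*sqrt(3)*cosh(5)/27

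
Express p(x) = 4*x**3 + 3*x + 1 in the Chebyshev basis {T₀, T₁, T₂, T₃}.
T₀ + (6)T₁ + T₃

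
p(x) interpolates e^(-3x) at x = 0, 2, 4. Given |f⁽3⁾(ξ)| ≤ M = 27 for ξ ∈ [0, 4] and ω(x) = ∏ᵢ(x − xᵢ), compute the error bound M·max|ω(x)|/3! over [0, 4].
8*sqrt(3)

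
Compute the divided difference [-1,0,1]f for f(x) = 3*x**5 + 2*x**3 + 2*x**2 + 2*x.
2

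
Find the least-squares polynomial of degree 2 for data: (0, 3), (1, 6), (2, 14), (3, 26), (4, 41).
14/5 + (8/5)x + (2)x²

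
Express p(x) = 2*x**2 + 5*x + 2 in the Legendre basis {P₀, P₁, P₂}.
(8/3)P₀ + (5)P₁ + (4/3)P₂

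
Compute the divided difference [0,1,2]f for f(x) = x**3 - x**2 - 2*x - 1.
2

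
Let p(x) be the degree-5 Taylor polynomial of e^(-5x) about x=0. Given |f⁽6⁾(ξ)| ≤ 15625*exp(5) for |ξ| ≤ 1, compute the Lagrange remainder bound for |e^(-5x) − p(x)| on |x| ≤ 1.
3125*exp(5)/144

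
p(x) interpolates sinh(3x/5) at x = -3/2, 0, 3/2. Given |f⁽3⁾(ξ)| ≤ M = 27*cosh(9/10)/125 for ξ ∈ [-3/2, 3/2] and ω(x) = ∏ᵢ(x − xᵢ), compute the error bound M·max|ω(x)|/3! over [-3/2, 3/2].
27*sqrt(3)*cosh(9/10)/1000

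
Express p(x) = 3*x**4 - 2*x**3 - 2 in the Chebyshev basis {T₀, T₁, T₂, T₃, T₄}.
(-7/8)T₀ + (-3/2)T₁ + (3/2)T₂ + (-1/2)T₃ + (3/8)T₄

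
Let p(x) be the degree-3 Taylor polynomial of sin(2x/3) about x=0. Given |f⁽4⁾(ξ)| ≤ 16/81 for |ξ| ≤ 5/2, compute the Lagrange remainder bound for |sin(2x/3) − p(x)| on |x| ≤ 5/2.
625/1944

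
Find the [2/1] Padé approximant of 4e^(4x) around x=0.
(32*x**2/3 + 32*x/3 + 4)/(1 - 4*x/3)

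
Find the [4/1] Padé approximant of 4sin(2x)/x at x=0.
16*x**4/15 - 16*x**2/3 + 8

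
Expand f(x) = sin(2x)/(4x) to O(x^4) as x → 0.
1/2 - x**2/3 + O(x**4)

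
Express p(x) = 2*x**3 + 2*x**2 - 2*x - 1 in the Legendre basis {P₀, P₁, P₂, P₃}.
(-1/3)P₀ + (-4/5)P₁ + (4/3)P₂ + (4/5)P₃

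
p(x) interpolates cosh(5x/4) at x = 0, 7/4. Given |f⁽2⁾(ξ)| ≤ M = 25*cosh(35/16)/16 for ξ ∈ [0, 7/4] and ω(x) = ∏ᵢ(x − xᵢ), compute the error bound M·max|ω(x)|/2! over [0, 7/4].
1225*cosh(35/16)/2048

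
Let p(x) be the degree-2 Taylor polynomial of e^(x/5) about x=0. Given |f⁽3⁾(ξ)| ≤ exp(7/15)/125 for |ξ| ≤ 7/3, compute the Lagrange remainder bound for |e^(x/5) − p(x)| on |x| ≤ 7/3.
343*exp(7/15)/20250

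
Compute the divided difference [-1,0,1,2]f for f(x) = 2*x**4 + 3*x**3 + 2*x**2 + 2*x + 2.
7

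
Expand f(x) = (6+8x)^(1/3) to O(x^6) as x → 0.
6**(1/3) + 4*6**(1/3)*x/9 - 16*6**(1/3)*x**2/81 + 320*6**(1/3)*x**3/2187 - 2560*6**(1/3)*x**4/19683 + 22528*6**(1/3)*x**5/177147 + O(x**6)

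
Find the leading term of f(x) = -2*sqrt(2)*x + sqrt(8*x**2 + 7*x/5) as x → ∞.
7*sqrt(2)/40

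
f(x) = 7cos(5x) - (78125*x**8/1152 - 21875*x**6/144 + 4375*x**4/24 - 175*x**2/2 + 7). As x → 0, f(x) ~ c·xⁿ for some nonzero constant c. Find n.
10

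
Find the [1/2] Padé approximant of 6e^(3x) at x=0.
(6*x + 6)/(3*x**2/2 - 2*x + 1)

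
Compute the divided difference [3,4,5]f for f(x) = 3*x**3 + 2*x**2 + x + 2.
38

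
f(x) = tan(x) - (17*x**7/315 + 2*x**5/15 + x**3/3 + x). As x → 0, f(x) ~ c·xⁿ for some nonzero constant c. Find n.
9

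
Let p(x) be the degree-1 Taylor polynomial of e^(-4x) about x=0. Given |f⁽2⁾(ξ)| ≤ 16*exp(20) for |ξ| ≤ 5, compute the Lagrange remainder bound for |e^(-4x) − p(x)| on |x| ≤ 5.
200*exp(20)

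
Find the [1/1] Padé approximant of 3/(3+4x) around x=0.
1/(4*x/3 + 1)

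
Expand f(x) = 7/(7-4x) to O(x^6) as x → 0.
1 + 4*x/7 + 16*x**2/49 + 64*x**3/343 + 256*x**4/2401 + 1024*x**5/16807 + O(x**6)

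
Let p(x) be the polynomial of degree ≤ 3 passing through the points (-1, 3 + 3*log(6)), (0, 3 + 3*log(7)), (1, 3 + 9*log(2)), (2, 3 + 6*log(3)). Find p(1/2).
3 + log(112*2**(7/8)*3**(7/16)*7**(11/16)/3)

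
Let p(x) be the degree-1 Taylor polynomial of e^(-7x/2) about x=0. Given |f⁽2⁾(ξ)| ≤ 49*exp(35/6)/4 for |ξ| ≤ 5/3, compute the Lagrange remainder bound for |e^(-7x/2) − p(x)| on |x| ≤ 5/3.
1225*exp(35/6)/72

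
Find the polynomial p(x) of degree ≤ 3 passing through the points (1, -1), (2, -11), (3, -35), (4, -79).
-x**3 - x**2 + 1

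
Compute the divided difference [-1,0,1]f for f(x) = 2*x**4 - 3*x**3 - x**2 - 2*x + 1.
1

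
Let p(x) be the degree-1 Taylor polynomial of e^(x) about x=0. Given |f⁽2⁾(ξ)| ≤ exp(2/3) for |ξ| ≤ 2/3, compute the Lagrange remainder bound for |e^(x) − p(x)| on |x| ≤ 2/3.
2*exp(2/3)/9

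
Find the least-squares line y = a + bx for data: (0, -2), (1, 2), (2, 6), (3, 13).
a = -13/5, b = 49/10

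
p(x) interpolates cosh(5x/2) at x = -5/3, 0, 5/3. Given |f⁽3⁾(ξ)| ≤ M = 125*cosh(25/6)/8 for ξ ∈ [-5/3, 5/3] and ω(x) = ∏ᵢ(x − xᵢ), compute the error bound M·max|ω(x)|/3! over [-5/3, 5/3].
15625*sqrt(3)*cosh(25/6)/5832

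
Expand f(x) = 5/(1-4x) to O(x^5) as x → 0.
5 + 20*x + 80*x**2 + 320*x**3 + 1280*x**4 + O(x**5)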